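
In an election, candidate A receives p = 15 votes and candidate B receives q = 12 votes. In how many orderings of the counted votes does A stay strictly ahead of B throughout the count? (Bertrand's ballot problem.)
Strict-lead orderings = 1931540

Total orderings of the 27 votes with 15 for A: C(27, 15) = 17383860. By the Bertrand ballot formula (Cycle Lemma / reflection principle), the number of orderings in which A is strictly ahead of B throughout is (p − q)/(p + q) · C(p + q, p) = (15 − 12)/(15 + 12) · 17383860 = 1931540.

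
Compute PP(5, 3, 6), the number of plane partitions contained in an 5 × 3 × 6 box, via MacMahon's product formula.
PP(5, 3, 6) = 3737448

Evaluate the triple product over i = 1..5, j = 1..3, k = 1..6. The factors are (2/1) · (3/2) · (4/3) · (5/4) · (6/5) · (7/6) · (3/2) · (4/3) · … (90 factors total). The numerators and denominators telescope so the product is an integer; carrying out the multiplication exactly gives PP(5, 3, 6) = 3737448.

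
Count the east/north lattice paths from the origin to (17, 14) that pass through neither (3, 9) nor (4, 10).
Number of paths = 261289185

Inclusion–exclusion. Total paths: C(31, 17) = 265182525. Through P₁: C(12, 3)·C(19, 14) = 2558160. Through P₂: C(14, 4)·C(17, 13) = 2382380. Since P₁ is strictly southwest of P₂, a monotone path through both must visit P₁ then P₂; paths through both = C(12, 3)·C(2, 1)·C(17, 13) = 1047200. Avoid both = 265182525 − 2558160 − 2382380 + 1047200 = 261289185.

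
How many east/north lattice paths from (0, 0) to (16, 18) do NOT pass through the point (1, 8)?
Number of paths = 2174542590

Total paths from (0, 0) to (16, 18): C(34, 16) = 2203961430. Paths through (1, 8): (paths (0, 0) → (1, 8)) × (paths (1, 8) → (16, 18)) = C(9, 1) · C(25, 15) = 9 · 3268760 = 29418840. Avoidance count = 2203961430 − 29418840 = 2174542590.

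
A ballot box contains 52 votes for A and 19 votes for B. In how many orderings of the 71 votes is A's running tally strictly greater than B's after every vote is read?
Strict-lead orderings = 40288023535955580

Total orderings of the 71 votes with 52 for A: C(71, 52) = 86680293062207460. By the Bertrand ballot formula (Cycle Lemma / reflection principle), the number of orderings in which A is strictly ahead of B throughout is (p − q)/(p + q) · C(p + q, p) = (52 − 19)/(52 + 19) · 86680293062207460 = 40288023535955580.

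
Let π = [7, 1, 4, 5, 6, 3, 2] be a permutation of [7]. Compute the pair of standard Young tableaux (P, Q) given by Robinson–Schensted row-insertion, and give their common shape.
P = [1, 2, 5, 6] / [3] / [4] / [7];  Q = [1, 3, 4, 5] / [2] / [6] / [7];  common shape = (4, 1, 1, 1)

Row-insert the values π_1, π_2, … into P one at a time, bumping the leftmost entry strictly greater than the inserted value down to the next row. The recording tableau Q records, in position (i, j), the step at which that cell was added to P.
  Insert 7 (step 1): P = [7];  Q = [1]
  Insert 1 (step 2): P = [1] / [7];  Q = [1] / [2]
  Insert 4 (step 3): P = [1, 4] / [7];  Q = [1, 3] / [2]
  Insert 5 (step 4): P = [1, 4, 5] / [7];  Q = [1, 3, 4] / [2]
  Insert 6 (step 5): P = [1, 4, 5, 6] / [7];  Q = [1, 3, 4, 5] / [2]
  Insert 3 (step 6): P = [1, 3, 5, 6] / [4] / [7];  Q = [1, 3, 4, 5] / [2] / [6]
  Insert 2 (step 7): P = [1, 2, 5, 6] / [3] / [4] / [7];  Q = [1, 3, 4, 5] / [2] / [6] / [7]
Final shape: (4, 1, 1, 1).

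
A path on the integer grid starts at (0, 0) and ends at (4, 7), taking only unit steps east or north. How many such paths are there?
Number of paths = 330

A monotone lattice path from (0, 0) to (4, 7) consists of 4 east steps and 7 north steps in some order, so it is determined by which 4 of the 11 steps are east. The count is C(11, 4) = 330.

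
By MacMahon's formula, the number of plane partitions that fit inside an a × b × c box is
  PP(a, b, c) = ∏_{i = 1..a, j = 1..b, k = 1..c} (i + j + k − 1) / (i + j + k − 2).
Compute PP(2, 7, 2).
PP(2, 7, 2) = 540

Evaluate the triple product over i = 1..2, j = 1..7, k = 1..2. The factors are (2/1) · (3/2) · (3/2) · (4/3) · (4/3) · (5/4) · (5/4) · (6/5) · … (28 factors total). The numerators and denominators telescope so the product is an integer; carrying out the multiplication exactly gives PP(2, 7, 2) = 540.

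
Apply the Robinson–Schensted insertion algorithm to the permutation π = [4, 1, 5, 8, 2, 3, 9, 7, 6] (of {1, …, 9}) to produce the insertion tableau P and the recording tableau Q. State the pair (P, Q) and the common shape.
P = [1, 2, 3, 6] / [4, 5, 7, 9] / [8];  Q = [1, 3, 4, 7] / [2, 5, 6, 8] / [9];  common shape = (4, 4, 1)

Row-insert the values π_1, π_2, … into P one at a time, bumping the leftmost entry strictly greater than the inserted value down to the next row. The recording tableau Q records, in position (i, j), the step at which that cell was added to P.
  Insert 4 (step 1): P = [4];  Q = [1]
  Insert 1 (step 2): P = [1] / [4];  Q = [1] / [2]
  Insert 5 (step 3): P = [1, 5] / [4];  Q = [1, 3] / [2]
  Insert 8 (step 4): P = [1, 5, 8] / [4];  Q = [1, 3, 4] / [2]
  Insert 2 (step 5): P = [1, 2, 8] / [4, 5];  Q = [1, 3, 4] / [2, 5]
  Insert 3 (step 6): P = [1, 2, 3] / [4, 5, 8];  Q = [1, 3, 4] / [2, 5, 6]
  Insert 9 (step 7): P = [1, 2, 3, 9] / [4, 5, 8];  Q = [1, 3, 4, 7] / [2, 5, 6]
  Insert 7 (step 8): P = [1, 2, 3, 7] / [4, 5, 8, 9];  Q = [1, 3, 4, 7] / [2, 5, 6, 8]
  Insert 6 (step 9): P = [1, 2, 3, 6] / [4, 5, 7, 9] / [8];  Q = [1, 3, 4, 7] / [2, 5, 6, 8] / [9]
Final shape: (4, 4, 1).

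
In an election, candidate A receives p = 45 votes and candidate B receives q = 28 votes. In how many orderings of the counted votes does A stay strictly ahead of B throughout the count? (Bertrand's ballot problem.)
Strict-lead orderings = 28542507167611246768

Total orderings of the 73 votes with 45 for A: C(73, 45) = 122564883719742412592. By the Bertrand ballot formula (Cycle Lemma / reflection principle), the number of orderings in which A is strictly ahead of B throughout is (p − q)/(p + q) · C(p + q, p) = (45 − 28)/(45 + 28) · 122564883719742412592 = 28542507167611246768.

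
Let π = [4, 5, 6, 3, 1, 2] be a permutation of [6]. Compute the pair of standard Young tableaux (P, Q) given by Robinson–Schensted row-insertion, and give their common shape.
P = [1, 2, 6] / [3, 5] / [4];  Q = [1, 2, 3] / [4, 6] / [5];  common shape = (3, 2, 1)

Row-insert the values π_1, π_2, … into P one at a time, bumping the leftmost entry strictly greater than the inserted value down to the next row. The recording tableau Q records, in position (i, j), the step at which that cell was added to P.
  Insert 4 (step 1): P = [4];  Q = [1]
  Insert 5 (step 2): P = [4, 5];  Q = [1, 2]
  Insert 6 (step 3): P = [4, 5, 6];  Q = [1, 2, 3]
  Insert 3 (step 4): P = [3, 5, 6] / [4];  Q = [1, 2, 3] / [4]
  Insert 1 (step 5): P = [1, 5, 6] / [3] / [4];  Q = [1, 2, 3] / [4] / [5]
  Insert 2 (step 6): P = [1, 2, 6] / [3, 5] / [4];  Q = [1, 2, 3] / [4, 6] / [5]
Final shape: (3, 2, 1).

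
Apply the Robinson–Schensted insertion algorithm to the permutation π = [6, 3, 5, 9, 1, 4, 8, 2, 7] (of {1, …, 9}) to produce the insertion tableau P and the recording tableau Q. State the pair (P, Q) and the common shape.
P = [1, 2, 7] / [3, 4, 8] / [5, 9] / [6];  Q = [1, 3, 4] / [2, 6, 7] / [5, 9] / [8];  common shape = (3, 3, 2, 1)

Row-insert the values π_1, π_2, … into P one at a time, bumping the leftmost entry strictly greater than the inserted value down to the next row. The recording tableau Q records, in position (i, j), the step at which that cell was added to P.
  Insert 6 (step 1): P = [6];  Q = [1]
  Insert 3 (step 2): P = [3] / [6];  Q = [1] / [2]
  Insert 5 (step 3): P = [3, 5] / [6];  Q = [1, 3] / [2]
  Insert 9 (step 4): P = [3, 5, 9] / [6];  Q = [1, 3, 4] / [2]
  Insert 1 (step 5): P = [1, 5, 9] / [3] / [6];  Q = [1, 3, 4] / [2] / [5]
  Insert 4 (step 6): P = [1, 4, 9] / [3, 5] / [6];  Q = [1, 3, 4] / [2, 6] / [5]
  Insert 8 (step 7): P = [1, 4, 8] / [3, 5, 9] / [6];  Q = [1, 3, 4] / [2, 6, 7] / [5]
  Insert 2 (step 8): P = [1, 2, 8] / [3, 4, 9] / [5] / [6];  Q = [1, 3, 4] / [2, 6, 7] / [5] / [8]
  Insert 7 (step 9): P = [1, 2, 7] / [3, 4, 8] / [5, 9] / [6];  Q = [1, 3, 4] / [2, 6, 7] / [5, 9] / [8]
Final shape: (3, 3, 2, 1).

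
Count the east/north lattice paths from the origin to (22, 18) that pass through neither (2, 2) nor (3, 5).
Number of paths = 58417073940

Inclusion–exclusion. Total paths: C(40, 22) = 113380261800. Through P₁: C(4, 2)·C(36, 20) = 43847232660. Through P₂: C(8, 3)·C(32, 19) = 19452921600. Since P₁ is strictly southwest of P₂, a monotone path through both must visit P₁ then P₂; paths through both = C(4, 2)·C(4, 1)·C(32, 19) = 8336966400. Avoid both = 113380261800 − 43847232660 − 19452921600 + 8336966400 = 58417073940.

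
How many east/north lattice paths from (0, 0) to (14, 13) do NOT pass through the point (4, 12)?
Number of paths = 20038280

Total paths from (0, 0) to (14, 13): C(27, 14) = 20058300. Paths through (4, 12): (paths (0, 0) → (4, 12)) × (paths (4, 12) → (14, 13)) = C(16, 4) · C(11, 10) = 1820 · 11 = 20020. Avoidance count = 20058300 − 20020 = 20038280.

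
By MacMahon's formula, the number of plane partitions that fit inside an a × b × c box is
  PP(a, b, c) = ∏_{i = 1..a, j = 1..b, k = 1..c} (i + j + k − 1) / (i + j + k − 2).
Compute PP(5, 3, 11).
PP(5, 3, 11) = 1837984512

Evaluate the triple product over i = 1..5, j = 1..3, k = 1..11. The factors are (2/1) · (3/2) · (4/3) · (5/4) · (6/5) · (7/6) · (8/7) · (9/8) · … (165 factors total). The numerators and denominators telescope so the product is an integer; carrying out the multiplication exactly gives PP(5, 3, 11) = 1837984512.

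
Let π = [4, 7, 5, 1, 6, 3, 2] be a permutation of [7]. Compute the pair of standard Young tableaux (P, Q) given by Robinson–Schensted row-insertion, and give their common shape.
P = [1, 2, 6] / [3, 5] / [4] / [7];  Q = [1, 2, 5] / [3, 6] / [4] / [7];  common shape = (3, 2, 1, 1)

Row-insert the values π_1, π_2, … into P one at a time, bumping the leftmost entry strictly greater than the inserted value down to the next row. The recording tableau Q records, in position (i, j), the step at which that cell was added to P.
  Insert 4 (step 1): P = [4];  Q = [1]
  Insert 7 (step 2): P = [4, 7];  Q = [1, 2]
  Insert 5 (step 3): P = [4, 5] / [7];  Q = [1, 2] / [3]
  Insert 1 (step 4): P = [1, 5] / [4] / [7];  Q = [1, 2] / [3] / [4]
  Insert 6 (step 5): P = [1, 5, 6] / [4] / [7];  Q = [1, 2, 5] / [3] / [4]
  Insert 3 (step 6): P = [1, 3, 6] / [4, 5] / [7];  Q = [1, 2, 5] / [3, 6] / [4]
  Insert 2 (step 7): P = [1, 2, 6] / [3, 5] / [4] / [7];  Q = [1, 2, 5] / [3, 6] / [4] / [7]
Final shape: (3, 2, 1, 1).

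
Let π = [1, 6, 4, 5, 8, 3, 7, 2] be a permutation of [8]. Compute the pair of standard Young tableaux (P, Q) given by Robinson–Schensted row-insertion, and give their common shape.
P = [1, 2, 5, 7] / [3, 8] / [4] / [6];  Q = [1, 2, 4, 5] / [3, 7] / [6] / [8];  common shape = (4, 2, 1, 1)

Row-insert the values π_1, π_2, … into P one at a time, bumping the leftmost entry strictly greater than the inserted value down to the next row. The recording tableau Q records, in position (i, j), the step at which that cell was added to P.
  Insert 1 (step 1): P = [1];  Q = [1]
  Insert 6 (step 2): P = [1, 6];  Q = [1, 2]
  Insert 4 (step 3): P = [1, 4] / [6];  Q = [1, 2] / [3]
  Insert 5 (step 4): P = [1, 4, 5] / [6];  Q = [1, 2, 4] / [3]
  Insert 8 (step 5): P = [1, 4, 5, 8] / [6];  Q = [1, 2, 4, 5] / [3]
  Insert 3 (step 6): P = [1, 3, 5, 8] / [4] / [6];  Q = [1, 2, 4, 5] / [3] / [6]
  Insert 7 (step 7): P = [1, 3, 5, 7] / [4, 8] / [6];  Q = [1, 2, 4, 5] / [3, 7] / [6]
  Insert 2 (step 8): P = [1, 2, 5, 7] / [3, 8] / [4] / [6];  Q = [1, 2, 4, 5] / [3, 7] / [6] / [8]
Final shape: (4, 2, 1, 1).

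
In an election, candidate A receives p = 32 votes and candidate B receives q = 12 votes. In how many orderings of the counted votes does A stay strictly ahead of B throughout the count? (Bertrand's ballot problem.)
Strict-lead orderings = 9586673915

Total orderings of the 44 votes with 32 for A: C(44, 32) = 21090682613. By the Bertrand ballot formula (Cycle Lemma / reflection principle), the number of orderings in which A is strictly ahead of B throughout is (p − q)/(p + q) · C(p + q, p) = (32 − 12)/(32 + 12) · 21090682613 = 9586673915.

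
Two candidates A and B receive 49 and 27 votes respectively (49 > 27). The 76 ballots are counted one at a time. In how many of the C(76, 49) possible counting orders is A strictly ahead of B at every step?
Strict-lead orderings = 82403706346529605400

Total orderings of the 76 votes with 49 for A: C(76, 49) = 284667349197102273200. By the Bertrand ballot formula (Cycle Lemma / reflection principle), the number of orderings in which A is strictly ahead of B throughout is (p − q)/(p + q) · C(p + q, p) = (49 − 27)/(49 + 27) · 284667349197102273200 = 82403706346529605400.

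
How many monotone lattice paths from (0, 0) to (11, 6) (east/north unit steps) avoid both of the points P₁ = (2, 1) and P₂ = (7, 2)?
Number of paths = 5110

Inclusion–exclusion. Total paths: C(17, 11) = 12376. Through P₁: C(3, 2)·C(14, 9) = 6006. Through P₂: C(9, 7)·C(8, 4) = 2520. Since P₁ is strictly southwest of P₂, a monotone path through both must visit P₁ then P₂; paths through both = C(3, 2)·C(6, 5)·C(8, 4) = 1260. Avoid both = 12376 − 6006 − 2520 + 1260 = 5110.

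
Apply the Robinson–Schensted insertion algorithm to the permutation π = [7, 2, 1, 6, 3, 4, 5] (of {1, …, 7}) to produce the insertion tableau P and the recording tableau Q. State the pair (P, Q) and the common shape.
P = [1, 3, 4, 5] / [2, 6] / [7];  Q = [1, 4, 6, 7] / [2, 5] / [3];  common shape = (4, 2, 1)

Row-insert the values π_1, π_2, … into P one at a time, bumping the leftmost entry strictly greater than the inserted value down to the next row. The recording tableau Q records, in position (i, j), the step at which that cell was added to P.
  Insert 7 (step 1): P = [7];  Q = [1]
  Insert 2 (step 2): P = [2] / [7];  Q = [1] / [2]
  Insert 1 (step 3): P = [1] / [2] / [7];  Q = [1] / [2] / [3]
  Insert 6 (step 4): P = [1, 6] / [2] / [7];  Q = [1, 4] / [2] / [3]
  Insert 3 (step 5): P = [1, 3] / [2, 6] / [7];  Q = [1, 4] / [2, 5] / [3]
  Insert 4 (step 6): P = [1, 3, 4] / [2, 6] / [7];  Q = [1, 4, 6] / [2, 5] / [3]
  Insert 5 (step 7): P = [1, 3, 4, 5] / [2, 6] / [7];  Q = [1, 4, 6, 7] / [2, 5] / [3]
Final shape: (4, 2, 1).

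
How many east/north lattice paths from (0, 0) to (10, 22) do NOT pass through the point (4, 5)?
Number of paths = 51792918

Total paths from (0, 0) to (10, 22): C(32, 10) = 64512240. Paths through (4, 5): (paths (0, 0) → (4, 5)) × (paths (4, 5) → (10, 22)) = C(9, 4) · C(23, 6) = 126 · 100947 = 12719322. Avoidance count = 64512240 − 12719322 = 51792918.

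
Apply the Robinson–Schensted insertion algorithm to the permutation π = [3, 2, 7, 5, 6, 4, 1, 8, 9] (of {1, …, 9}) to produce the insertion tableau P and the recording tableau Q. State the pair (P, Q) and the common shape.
P = [1, 4, 6, 8, 9] / [2, 5] / [3] / [7];  Q = [1, 3, 5, 8, 9] / [2, 4] / [6] / [7];  common shape = (5, 2, 1, 1)

Row-insert the values π_1, π_2, … into P one at a time, bumping the leftmost entry strictly greater than the inserted value down to the next row. The recording tableau Q records, in position (i, j), the step at which that cell was added to P.
  Insert 3 (step 1): P = [3];  Q = [1]
  Insert 2 (step 2): P = [2] / [3];  Q = [1] / [2]
  Insert 7 (step 3): P = [2, 7] / [3];  Q = [1, 3] / [2]
  Insert 5 (step 4): P = [2, 5] / [3, 7];  Q = [1, 3] / [2, 4]
  Insert 6 (step 5): P = [2, 5, 6] / [3, 7];  Q = [1, 3, 5] / [2, 4]
  Insert 4 (step 6): P = [2, 4, 6] / [3, 5] / [7];  Q = [1, 3, 5] / [2, 4] / [6]
  Insert 1 (step 7): P = [1, 4, 6] / [2, 5] / [3] / [7];  Q = [1, 3, 5] / [2, 4] / [6] / [7]
  Insert 8 (step 8): P = [1, 4, 6, 8] / [2, 5] / [3] / [7];  Q = [1, 3, 5, 8] / [2, 4] / [6] / [7]
  Insert 9 (step 9): P = [1, 4, 6, 8, 9] / [2, 5] / [3] / [7];  Q = [1, 3, 5, 8, 9] / [2, 4] / [6] / [7]
Final shape: (5, 2, 1, 1).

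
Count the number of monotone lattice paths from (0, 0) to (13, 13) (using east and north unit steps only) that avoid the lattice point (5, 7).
Number of paths = 8022224

Total paths from (0, 0) to (13, 13): C(26, 13) = 10400600. Paths through (5, 7): (paths (0, 0) → (5, 7)) × (paths (5, 7) → (13, 13)) = C(12, 5) · C(14, 8) = 792 · 3003 = 2378376. Avoidance count = 10400600 − 2378376 = 8022224.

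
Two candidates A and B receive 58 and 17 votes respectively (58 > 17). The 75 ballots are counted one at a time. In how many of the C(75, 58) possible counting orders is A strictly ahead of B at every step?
Strict-lead orderings = 16221619674018228

Total orderings of the 75 votes with 58 for A: C(75, 58) = 29673694525643100. By the Bertrand ballot formula (Cycle Lemma / reflection principle), the number of orderings in which A is strictly ahead of B throughout is (p − q)/(p + q) · C(p + q, p) = (58 − 17)/(58 + 17) · 29673694525643100 = 16221619674018228.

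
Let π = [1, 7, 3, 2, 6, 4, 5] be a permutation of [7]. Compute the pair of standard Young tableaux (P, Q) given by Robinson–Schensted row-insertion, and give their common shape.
P = [1, 2, 4, 5] / [3, 6] / [7];  Q = [1, 2, 5, 7] / [3, 6] / [4];  common shape = (4, 2, 1)

Row-insert the values π_1, π_2, … into P one at a time, bumping the leftmost entry strictly greater than the inserted value down to the next row. The recording tableau Q records, in position (i, j), the step at which that cell was added to P.
  Insert 1 (step 1): P = [1];  Q = [1]
  Insert 7 (step 2): P = [1, 7];  Q = [1, 2]
  Insert 3 (step 3): P = [1, 3] / [7];  Q = [1, 2] / [3]
  Insert 2 (step 4): P = [1, 2] / [3] / [7];  Q = [1, 2] / [3] / [4]
  Insert 6 (step 5): P = [1, 2, 6] / [3] / [7];  Q = [1, 2, 5] / [3] / [4]
  Insert 4 (step 6): P = [1, 2, 4] / [3, 6] / [7];  Q = [1, 2, 5] / [3, 6] / [4]
  Insert 5 (step 7): P = [1, 2, 4, 5] / [3, 6] / [7];  Q = [1, 2, 5, 7] / [3, 6] / [4]
Final shape: (4, 2, 1).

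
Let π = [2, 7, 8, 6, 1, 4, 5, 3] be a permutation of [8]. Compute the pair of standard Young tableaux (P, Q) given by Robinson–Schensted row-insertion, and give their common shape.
P = [1, 3, 5] / [2, 4, 8] / [6] / [7];  Q = [1, 2, 3] / [4, 6, 7] / [5] / [8];  common shape = (3, 3, 1, 1)

Row-insert the values π_1, π_2, … into P one at a time, bumping the leftmost entry strictly greater than the inserted value down to the next row. The recording tableau Q records, in position (i, j), the step at which that cell was added to P.
  Insert 2 (step 1): P = [2];  Q = [1]
  Insert 7 (step 2): P = [2, 7];  Q = [1, 2]
  Insert 8 (step 3): P = [2, 7, 8];  Q = [1, 2, 3]
  Insert 6 (step 4): P = [2, 6, 8] / [7];  Q = [1, 2, 3] / [4]
  Insert 1 (step 5): P = [1, 6, 8] / [2] / [7];  Q = [1, 2, 3] / [4] / [5]
  Insert 4 (step 6): P = [1, 4, 8] / [2, 6] / [7];  Q = [1, 2, 3] / [4, 6] / [5]
  Insert 5 (step 7): P = [1, 4, 5] / [2, 6, 8] / [7];  Q = [1, 2, 3] / [4, 6, 7] / [5]
  Insert 3 (step 8): P = [1, 3, 5] / [2, 4, 8] / [6] / [7];  Q = [1, 2, 3] / [4, 6, 7] / [5] / [8]
Final shape: (3, 3, 1, 1).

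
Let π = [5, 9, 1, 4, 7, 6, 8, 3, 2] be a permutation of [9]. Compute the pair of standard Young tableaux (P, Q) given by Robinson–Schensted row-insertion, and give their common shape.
P = [1, 2, 6, 8] / [3, 7] / [4] / [5] / [9];  Q = [1, 2, 5, 7] / [3, 4] / [6] / [8] / [9];  common shape = (4, 2, 1, 1, 1)

Row-insert the values π_1, π_2, … into P one at a time, bumping the leftmost entry strictly greater than the inserted value down to the next row. The recording tableau Q records, in position (i, j), the step at which that cell was added to P.
  Insert 5 (step 1): P = [5];  Q = [1]
  Insert 9 (step 2): P = [5, 9];  Q = [1, 2]
  Insert 1 (step 3): P = [1, 9] / [5];  Q = [1, 2] / [3]
  Insert 4 (step 4): P = [1, 4] / [5, 9];  Q = [1, 2] / [3, 4]
  Insert 7 (step 5): P = [1, 4, 7] / [5, 9];  Q = [1, 2, 5] / [3, 4]
  Insert 6 (step 6): P = [1, 4, 6] / [5, 7] / [9];  Q = [1, 2, 5] / [3, 4] / [6]
  Insert 8 (step 7): P = [1, 4, 6, 8] / [5, 7] / [9];  Q = [1, 2, 5, 7] / [3, 4] / [6]
  Insert 3 (step 8): P = [1, 3, 6, 8] / [4, 7] / [5] / [9];  Q = [1, 2, 5, 7] / [3, 4] / [6] / [8]
  Insert 2 (step 9): P = [1, 2, 6, 8] / [3, 7] / [4] / [5] / [9];  Q = [1, 2, 5, 7] / [3, 4] / [6] / [8] / [9]
Final shape: (4, 2, 1, 1, 1).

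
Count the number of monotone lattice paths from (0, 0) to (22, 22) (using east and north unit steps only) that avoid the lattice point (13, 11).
Number of paths = 1684846617480

Total paths from (0, 0) to (22, 22): C(44, 22) = 2104098963720. Paths through (13, 11): (paths (0, 0) → (13, 11)) × (paths (13, 11) → (22, 22)) = C(24, 13) · C(20, 9) = 2496144 · 167960 = 419252346240. Avoidance count = 2104098963720 − 419252346240 = 1684846617480.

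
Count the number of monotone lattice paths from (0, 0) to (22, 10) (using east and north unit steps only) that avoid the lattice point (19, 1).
Number of paths = 64507840

Total paths from (0, 0) to (22, 10): C(32, 22) = 64512240. Paths through (19, 1): (paths (0, 0) → (19, 1)) × (paths (19, 1) → (22, 10)) = C(20, 19) · C(12, 3) = 20 · 220 = 4400. Avoidance count = 64512240 − 4400 = 64507840.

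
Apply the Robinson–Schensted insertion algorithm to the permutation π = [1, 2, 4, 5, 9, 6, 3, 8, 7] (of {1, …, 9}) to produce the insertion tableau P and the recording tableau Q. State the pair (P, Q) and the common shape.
P = [1, 2, 3, 5, 6, 7] / [4, 8] / [9];  Q = [1, 2, 3, 4, 5, 8] / [6, 9] / [7];  common shape = (6, 2, 1)

Row-insert the values π_1, π_2, … into P one at a time, bumping the leftmost entry strictly greater than the inserted value down to the next row. The recording tableau Q records, in position (i, j), the step at which that cell was added to P.
  Insert 1 (step 1): P = [1];  Q = [1]
  Insert 2 (step 2): P = [1, 2];  Q = [1, 2]
  Insert 4 (step 3): P = [1, 2, 4];  Q = [1, 2, 3]
  Insert 5 (step 4): P = [1, 2, 4, 5];  Q = [1, 2, 3, 4]
  Insert 9 (step 5): P = [1, 2, 4, 5, 9];  Q = [1, 2, 3, 4, 5]
  Insert 6 (step 6): P = [1, 2, 4, 5, 6] / [9];  Q = [1, 2, 3, 4, 5] / [6]
  Insert 3 (step 7): P = [1, 2, 3, 5, 6] / [4] / [9];  Q = [1, 2, 3, 4, 5] / [6] / [7]
  Insert 8 (step 8): P = [1, 2, 3, 5, 6, 8] / [4] / [9];  Q = [1, 2, 3, 4, 5, 8] / [6] / [7]
  Insert 7 (step 9): P = [1, 2, 3, 5, 6, 7] / [4, 8] / [9];  Q = [1, 2, 3, 4, 5, 8] / [6, 9] / [7]
Final shape: (6, 2, 1).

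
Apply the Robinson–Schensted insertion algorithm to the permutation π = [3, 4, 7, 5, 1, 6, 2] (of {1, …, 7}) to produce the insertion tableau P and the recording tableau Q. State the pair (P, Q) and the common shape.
P = [1, 2, 5, 6] / [3, 4] / [7];  Q = [1, 2, 3, 6] / [4, 7] / [5];  common shape = (4, 2, 1)

Row-insert the values π_1, π_2, … into P one at a time, bumping the leftmost entry strictly greater than the inserted value down to the next row. The recording tableau Q records, in position (i, j), the step at which that cell was added to P.
  Insert 3 (step 1): P = [3];  Q = [1]
  Insert 4 (step 2): P = [3, 4];  Q = [1, 2]
  Insert 7 (step 3): P = [3, 4, 7];  Q = [1, 2, 3]
  Insert 5 (step 4): P = [3, 4, 5] / [7];  Q = [1, 2, 3] / [4]
  Insert 1 (step 5): P = [1, 4, 5] / [3] / [7];  Q = [1, 2, 3] / [4] / [5]
  Insert 6 (step 6): P = [1, 4, 5, 6] / [3] / [7];  Q = [1, 2, 3, 6] / [4] / [5]
  Insert 2 (step 7): P = [1, 2, 5, 6] / [3, 4] / [7];  Q = [1, 2, 3, 6] / [4, 7] / [5]
Final shape: (4, 2, 1).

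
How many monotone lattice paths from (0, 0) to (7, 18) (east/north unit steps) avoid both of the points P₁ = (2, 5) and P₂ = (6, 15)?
Number of paths = 167800

Inclusion–exclusion. Total paths: C(25, 7) = 480700. Through P₁: C(7, 2)·C(18, 5) = 179928. Through P₂: C(21, 6)·C(4, 1) = 217056. Since P₁ is strictly southwest of P₂, a monotone path through both must visit P₁ then P₂; paths through both = C(7, 2)·C(14, 4)·C(4, 1) = 84084. Avoid both = 480700 − 179928 − 217056 + 84084 = 167800.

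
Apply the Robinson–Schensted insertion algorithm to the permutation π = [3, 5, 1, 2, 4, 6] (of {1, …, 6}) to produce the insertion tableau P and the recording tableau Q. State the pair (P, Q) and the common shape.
P = [1, 2, 4, 6] / [3, 5];  Q = [1, 2, 5, 6] / [3, 4];  common shape = (4, 2)

Row-insert the values π_1, π_2, … into P one at a time, bumping the leftmost entry strictly greater than the inserted value down to the next row. The recording tableau Q records, in position (i, j), the step at which that cell was added to P.
  Insert 3 (step 1): P = [3];  Q = [1]
  Insert 5 (step 2): P = [3, 5];  Q = [1, 2]
  Insert 1 (step 3): P = [1, 5] / [3];  Q = [1, 2] / [3]
  Insert 2 (step 4): P = [1, 2] / [3, 5];  Q = [1, 2] / [3, 4]
  Insert 4 (step 5): P = [1, 2, 4] / [3, 5];  Q = [1, 2, 5] / [3, 4]
  Insert 6 (step 6): P = [1, 2, 4, 6] / [3, 5];  Q = [1, 2, 5, 6] / [3, 4]
Final shape: (4, 2).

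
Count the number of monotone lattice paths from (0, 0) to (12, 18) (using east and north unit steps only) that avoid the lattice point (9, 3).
Number of paths = 86313705

Total paths from (0, 0) to (12, 18): C(30, 12) = 86493225. Paths through (9, 3): (paths (0, 0) → (9, 3)) × (paths (9, 3) → (12, 18)) = C(12, 9) · C(18, 3) = 220 · 816 = 179520. Avoidance count = 86493225 − 179520 = 86313705.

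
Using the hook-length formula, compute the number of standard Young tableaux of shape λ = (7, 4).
# SYT of shape (7, 4) = 165

Hook-length formula: f^λ = n! / Π hook(c), product over all cells c of the Young diagram. For λ = (7, 4), n = 11 boxes. Hook lengths by row (left-to-right, top-to-bottom): [8, 7, 6, 5, 3, 2, 1]; [4, 3, 2, 1]. Product of hooks = 241920. So f^λ = 11! / 241920 = 39916800 / 241920 = 165.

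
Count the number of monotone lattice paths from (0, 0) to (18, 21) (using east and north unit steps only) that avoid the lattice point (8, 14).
Number of paths = 56140257030

Total paths from (0, 0) to (18, 21): C(39, 18) = 62359143990. Paths through (8, 14): (paths (0, 0) → (8, 14)) × (paths (8, 14) → (18, 21)) = C(22, 8) · C(17, 10) = 319770 · 19448 = 6218886960. Avoidance count = 62359143990 − 6218886960 = 56140257030.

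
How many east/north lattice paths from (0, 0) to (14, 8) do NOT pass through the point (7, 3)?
Number of paths = 224730

Total paths from (0, 0) to (14, 8): C(22, 14) = 319770. Paths through (7, 3): (paths (0, 0) → (7, 3)) × (paths (7, 3) → (14, 8)) = C(10, 7) · C(12, 7) = 120 · 792 = 95040. Avoidance count = 319770 − 95040 = 224730.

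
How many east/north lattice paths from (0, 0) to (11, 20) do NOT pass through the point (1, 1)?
Number of paths = 44612295

Total paths from (0, 0) to (11, 20): C(31, 11) = 84672315. Paths through (1, 1): (paths (0, 0) → (1, 1)) × (paths (1, 1) → (11, 20)) = C(2, 1) · C(29, 10) = 2 · 20030010 = 40060020. Avoidance count = 84672315 − 40060020 = 44612295.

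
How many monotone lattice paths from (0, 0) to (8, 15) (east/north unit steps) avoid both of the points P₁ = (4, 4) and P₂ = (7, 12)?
Number of paths = 239412

Inclusion–exclusion. Total paths: C(23, 8) = 490314. Through P₁: C(8, 4)·C(15, 4) = 95550. Through P₂: C(19, 7)·C(4, 1) = 201552. Since P₁ is strictly southwest of P₂, a monotone path through both must visit P₁ then P₂; paths through both = C(8, 4)·C(11, 3)·C(4, 1) = 46200. Avoid both = 490314 − 95550 − 201552 + 46200 = 239412.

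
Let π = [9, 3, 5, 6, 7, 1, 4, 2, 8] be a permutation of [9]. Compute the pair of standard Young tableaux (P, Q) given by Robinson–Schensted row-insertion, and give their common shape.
P = [1, 2, 6, 7, 8] / [3, 4] / [5] / [9];  Q = [1, 3, 4, 5, 9] / [2, 7] / [6] / [8];  common shape = (5, 2, 1, 1)

Row-insert the values π_1, π_2, … into P one at a time, bumping the leftmost entry strictly greater than the inserted value down to the next row. The recording tableau Q records, in position (i, j), the step at which that cell was added to P.
  Insert 9 (step 1): P = [9];  Q = [1]
  Insert 3 (step 2): P = [3] / [9];  Q = [1] / [2]
  Insert 5 (step 3): P = [3, 5] / [9];  Q = [1, 3] / [2]
  Insert 6 (step 4): P = [3, 5, 6] / [9];  Q = [1, 3, 4] / [2]
  Insert 7 (step 5): P = [3, 5, 6, 7] / [9];  Q = [1, 3, 4, 5] / [2]
  Insert 1 (step 6): P = [1, 5, 6, 7] / [3] / [9];  Q = [1, 3, 4, 5] / [2] / [6]
  Insert 4 (step 7): P = [1, 4, 6, 7] / [3, 5] / [9];  Q = [1, 3, 4, 5] / [2, 7] / [6]
  Insert 2 (step 8): P = [1, 2, 6, 7] / [3, 4] / [5] / [9];  Q = [1, 3, 4, 5] / [2, 7] / [6] / [8]
  Insert 8 (step 9): P = [1, 2, 6, 7, 8] / [3, 4] / [5] / [9];  Q = [1, 3, 4, 5, 9] / [2, 7] / [6] / [8]
Final shape: (5, 2, 1, 1).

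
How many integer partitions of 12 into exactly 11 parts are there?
p(12, 11 parts) = 1

Partitions of n into exactly k parts ↔ partitions of n − k into at most k parts (subtract 1 from each part). For n = 12, k = 11, the partitions are: 2+1+1+1+1+1+1+1+1+1+1. Count = 1.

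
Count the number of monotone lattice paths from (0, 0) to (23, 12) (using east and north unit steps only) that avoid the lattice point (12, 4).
Number of paths = 696892560

Total paths from (0, 0) to (23, 12): C(35, 23) = 834451800. Paths through (12, 4): (paths (0, 0) → (12, 4)) × (paths (12, 4) → (23, 12)) = C(16, 12) · C(19, 11) = 1820 · 75582 = 137559240. Avoidance count = 834451800 − 137559240 = 696892560.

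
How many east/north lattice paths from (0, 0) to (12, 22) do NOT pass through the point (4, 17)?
Number of paths = 540651345

Total paths from (0, 0) to (12, 22): C(34, 12) = 548354040. Paths through (4, 17): (paths (0, 0) → (4, 17)) × (paths (4, 17) → (12, 22)) = C(21, 4) · C(13, 8) = 5985 · 1287 = 7702695. Avoidance count = 548354040 − 7702695 = 540651345.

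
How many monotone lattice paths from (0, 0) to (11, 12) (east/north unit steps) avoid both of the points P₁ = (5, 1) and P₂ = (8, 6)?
Number of paths = 1053794

Inclusion–exclusion. Total paths: C(23, 11) = 1352078. Through P₁: C(6, 5)·C(17, 6) = 74256. Through P₂: C(14, 8)·C(9, 3) = 252252. Since P₁ is strictly southwest of P₂, a monotone path through both must visit P₁ then P₂; paths through both = C(6, 5)·C(8, 3)·C(9, 3) = 28224. Avoid both = 1352078 − 74256 − 252252 + 28224 = 1053794.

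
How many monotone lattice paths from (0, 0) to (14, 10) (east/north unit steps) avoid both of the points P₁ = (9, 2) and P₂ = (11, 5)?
Number of paths = 1676663

Inclusion–exclusion. Total paths: C(24, 14) = 1961256. Through P₁: C(11, 9)·C(13, 5) = 70785. Through P₂: C(16, 11)·C(8, 3) = 244608. Since P₁ is strictly southwest of P₂, a monotone path through both must visit P₁ then P₂; paths through both = C(11, 9)·C(5, 2)·C(8, 3) = 30800. Avoid both = 1961256 − 70785 − 244608 + 30800 = 1676663.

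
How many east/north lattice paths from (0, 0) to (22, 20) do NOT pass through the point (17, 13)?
Number of paths = 418941806220

Total paths from (0, 0) to (22, 20): C(42, 22) = 513791607420. Paths through (17, 13): (paths (0, 0) → (17, 13)) × (paths (17, 13) → (22, 20)) = C(30, 17) · C(12, 5) = 119759850 · 792 = 94849801200. Avoidance count = 513791607420 − 94849801200 = 418941806220.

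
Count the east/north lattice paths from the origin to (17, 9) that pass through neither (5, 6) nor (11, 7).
Number of paths = 2113820

Inclusion–exclusion. Total paths: C(26, 17) = 3124550. Through P₁: C(11, 5)·C(15, 12) = 210210. Through P₂: C(18, 11)·C(8, 6) = 891072. Since P₁ is strictly southwest of P₂, a monotone path through both must visit P₁ then P₂; paths through both = C(11, 5)·C(7, 6)·C(8, 6) = 90552. Avoid both = 3124550 − 210210 − 891072 + 90552 = 2113820.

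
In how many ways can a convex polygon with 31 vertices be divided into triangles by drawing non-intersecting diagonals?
C_29 = 1002242216651368

These polygon triangulations are counted by the Catalan number C_n = (1/(n + 1)) · C(2n, n). For n = 29: C_29 = (1/30) · C(58, 29) = 30067266499541040/30 = 1002242216651368.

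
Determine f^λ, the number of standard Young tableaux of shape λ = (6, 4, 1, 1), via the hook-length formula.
# SYT of shape (6, 4, 1, 1) = 3080

Hook-length formula: f^λ = n! / Π hook(c), product over all cells c of the Young diagram. For λ = (6, 4, 1, 1), n = 12 boxes. Hook lengths by row (left-to-right, top-to-bottom): [9, 6, 5, 4, 2, 1]; [6, 3, 2, 1]; [2]; [1]. Product of hooks = 155520. So f^λ = 12! / 155520 = 479001600 / 155520 = 3080.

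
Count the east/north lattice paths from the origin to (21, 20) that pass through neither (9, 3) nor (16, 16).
Number of paths = 184124556780

Inclusion–exclusion. Total paths: C(41, 21) = 269128937220. Through P₁: C(12, 9)·C(29, 12) = 11417105700. Through P₂: C(32, 16)·C(9, 5) = 75736129140. Since P₁ is strictly southwest of P₂, a monotone path through both must visit P₁ then P₂; paths through both = C(12, 9)·C(20, 7)·C(9, 5) = 2148854400. Avoid both = 269128937220 − 11417105700 − 75736129140 + 2148854400 = 184124556780.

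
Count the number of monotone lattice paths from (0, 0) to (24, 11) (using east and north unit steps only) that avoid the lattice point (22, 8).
Number of paths = 358696650

Total paths from (0, 0) to (24, 11): C(35, 24) = 417225900. Paths through (22, 8): (paths (0, 0) → (22, 8)) × (paths (22, 8) → (24, 11)) = C(30, 22) · C(5, 2) = 5852925 · 10 = 58529250. Avoidance count = 417225900 − 58529250 = 358696650.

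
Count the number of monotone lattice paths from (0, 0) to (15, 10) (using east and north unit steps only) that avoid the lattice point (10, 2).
Number of paths = 3183818

Total paths from (0, 0) to (15, 10): C(25, 15) = 3268760. Paths through (10, 2): (paths (0, 0) → (10, 2)) × (paths (10, 2) → (15, 10)) = C(12, 10) · C(13, 5) = 66 · 1287 = 84942. Avoidance count = 3268760 − 84942 = 3183818.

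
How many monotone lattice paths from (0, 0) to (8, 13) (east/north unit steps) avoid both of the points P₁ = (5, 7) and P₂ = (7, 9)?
Number of paths = 103522

Inclusion–exclusion. Total paths: C(21, 8) = 203490. Through P₁: C(12, 5)·C(9, 3) = 66528. Through P₂: C(16, 7)·C(5, 1) = 57200. Since P₁ is strictly southwest of P₂, a monotone path through both must visit P₁ then P₂; paths through both = C(12, 5)·C(4, 2)·C(5, 1) = 23760. Avoid both = 203490 − 66528 − 57200 + 23760 = 103522.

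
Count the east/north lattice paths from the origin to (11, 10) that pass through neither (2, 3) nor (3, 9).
Number of paths = 236966

Inclusion–exclusion. Total paths: C(21, 11) = 352716. Through P₁: C(5, 2)·C(16, 9) = 114400. Through P₂: C(12, 3)·C(9, 8) = 1980. Since P₁ is strictly southwest of P₂, a monotone path through both must visit P₁ then P₂; paths through both = C(5, 2)·C(7, 1)·C(9, 8) = 630. Avoid both = 352716 − 114400 − 1980 + 630 = 236966.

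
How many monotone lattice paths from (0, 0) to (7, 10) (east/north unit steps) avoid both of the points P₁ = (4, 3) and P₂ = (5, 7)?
Number of paths = 9078

Inclusion–exclusion. Total paths: C(17, 7) = 19448. Through P₁: C(7, 4)·C(10, 3) = 4200. Through P₂: C(12, 5)·C(5, 2) = 7920. Since P₁ is strictly southwest of P₂, a monotone path through both must visit P₁ then P₂; paths through both = C(7, 4)·C(5, 1)·C(5, 2) = 1750. Avoid both = 19448 − 4200 − 7920 + 1750 = 9078.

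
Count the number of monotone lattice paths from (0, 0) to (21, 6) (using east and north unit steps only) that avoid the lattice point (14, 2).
Number of paths = 256410

Total paths from (0, 0) to (21, 6): C(27, 21) = 296010. Paths through (14, 2): (paths (0, 0) → (14, 2)) × (paths (14, 2) → (21, 6)) = C(16, 14) · C(11, 7) = 120 · 330 = 39600. Avoidance count = 296010 − 39600 = 256410.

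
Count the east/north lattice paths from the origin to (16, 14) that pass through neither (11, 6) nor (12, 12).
Number of paths = 90231903

Inclusion–exclusion. Total paths: C(30, 16) = 145422675. Through P₁: C(17, 11)·C(13, 5) = 15927912. Through P₂: C(24, 12)·C(6, 4) = 40562340. Since P₁ is strictly southwest of P₂, a monotone path through both must visit P₁ then P₂; paths through both = C(17, 11)·C(7, 1)·C(6, 4) = 1299480. Avoid both = 145422675 − 15927912 − 40562340 + 1299480 = 90231903.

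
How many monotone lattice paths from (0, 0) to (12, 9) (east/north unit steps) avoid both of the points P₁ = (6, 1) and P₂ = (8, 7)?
Number of paths = 179324

Inclusion–exclusion. Total paths: C(21, 12) = 293930. Through P₁: C(7, 6)·C(14, 6) = 21021. Through P₂: C(15, 8)·C(6, 4) = 96525. Since P₁ is strictly southwest of P₂, a monotone path through both must visit P₁ then P₂; paths through both = C(7, 6)·C(8, 2)·C(6, 4) = 2940. Avoid both = 293930 − 21021 − 96525 + 2940 = 179324.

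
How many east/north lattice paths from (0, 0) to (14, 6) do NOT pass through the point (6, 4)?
Number of paths = 29310

Total paths from (0, 0) to (14, 6): C(20, 14) = 38760. Paths through (6, 4): (paths (0, 0) → (6, 4)) × (paths (6, 4) → (14, 6)) = C(10, 6) · C(10, 8) = 210 · 45 = 9450. Avoidance count = 38760 − 9450 = 29310.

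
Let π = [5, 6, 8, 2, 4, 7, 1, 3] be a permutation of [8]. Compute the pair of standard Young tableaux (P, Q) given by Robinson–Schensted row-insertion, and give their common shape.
P = [1, 3, 7] / [2, 4, 8] / [5, 6];  Q = [1, 2, 3] / [4, 5, 6] / [7, 8];  common shape = (3, 3, 2)

Row-insert the values π_1, π_2, … into P one at a time, bumping the leftmost entry strictly greater than the inserted value down to the next row. The recording tableau Q records, in position (i, j), the step at which that cell was added to P.
  Insert 5 (step 1): P = [5];  Q = [1]
  Insert 6 (step 2): P = [5, 6];  Q = [1, 2]
  Insert 8 (step 3): P = [5, 6, 8];  Q = [1, 2, 3]
  Insert 2 (step 4): P = [2, 6, 8] / [5];  Q = [1, 2, 3] / [4]
  Insert 4 (step 5): P = [2, 4, 8] / [5, 6];  Q = [1, 2, 3] / [4, 5]
  Insert 7 (step 6): P = [2, 4, 7] / [5, 6, 8];  Q = [1, 2, 3] / [4, 5, 6]
  Insert 1 (step 7): P = [1, 4, 7] / [2, 6, 8] / [5];  Q = [1, 2, 3] / [4, 5, 6] / [7]
  Insert 3 (step 8): P = [1, 3, 7] / [2, 4, 8] / [5, 6];  Q = [1, 2, 3] / [4, 5, 6] / [7, 8]
Final shape: (3, 3, 2).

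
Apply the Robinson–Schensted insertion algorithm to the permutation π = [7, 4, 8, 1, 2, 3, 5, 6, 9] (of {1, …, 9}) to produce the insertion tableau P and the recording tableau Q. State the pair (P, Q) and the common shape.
P = [1, 2, 3, 5, 6, 9] / [4, 8] / [7];  Q = [1, 3, 6, 7, 8, 9] / [2, 5] / [4];  common shape = (6, 2, 1)

Row-insert the values π_1, π_2, … into P one at a time, bumping the leftmost entry strictly greater than the inserted value down to the next row. The recording tableau Q records, in position (i, j), the step at which that cell was added to P.
  Insert 7 (step 1): P = [7];  Q = [1]
  Insert 4 (step 2): P = [4] / [7];  Q = [1] / [2]
  Insert 8 (step 3): P = [4, 8] / [7];  Q = [1, 3] / [2]
  Insert 1 (step 4): P = [1, 8] / [4] / [7];  Q = [1, 3] / [2] / [4]
  Insert 2 (step 5): P = [1, 2] / [4, 8] / [7];  Q = [1, 3] / [2, 5] / [4]
  Insert 3 (step 6): P = [1, 2, 3] / [4, 8] / [7];  Q = [1, 3, 6] / [2, 5] / [4]
  Insert 5 (step 7): P = [1, 2, 3, 5] / [4, 8] / [7];  Q = [1, 3, 6, 7] / [2, 5] / [4]
  Insert 6 (step 8): P = [1, 2, 3, 5, 6] / [4, 8] / [7];  Q = [1, 3, 6, 7, 8] / [2, 5] / [4]
  Insert 9 (step 9): P = [1, 2, 3, 5, 6, 9] / [4, 8] / [7];  Q = [1, 3, 6, 7, 8, 9] / [2, 5] / [4]
Final shape: (6, 2, 1).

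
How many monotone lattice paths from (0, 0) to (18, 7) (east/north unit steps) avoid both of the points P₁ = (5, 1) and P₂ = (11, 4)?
Number of paths = 214588

Inclusion–exclusion. Total paths: C(25, 18) = 480700. Through P₁: C(6, 5)·C(19, 13) = 162792. Through P₂: C(15, 11)·C(10, 7) = 163800. Since P₁ is strictly southwest of P₂, a monotone path through both must visit P₁ then P₂; paths through both = C(6, 5)·C(9, 6)·C(10, 7) = 60480. Avoid both = 480700 − 162792 − 163800 + 60480 = 214588.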